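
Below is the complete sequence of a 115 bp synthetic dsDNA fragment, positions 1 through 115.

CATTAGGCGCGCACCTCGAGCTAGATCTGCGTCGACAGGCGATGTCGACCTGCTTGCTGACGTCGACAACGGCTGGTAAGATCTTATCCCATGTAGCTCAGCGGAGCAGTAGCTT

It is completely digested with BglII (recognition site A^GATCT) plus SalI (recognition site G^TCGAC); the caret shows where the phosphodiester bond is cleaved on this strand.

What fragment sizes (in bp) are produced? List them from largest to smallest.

BglII sites (AGATCT) start at positions 23, 79.
BglII cuts after the first base of each site, so after positions 23, 79.
SalI sites (GTCGAC) start at positions 31, 44, 62.
SalI cuts after the first base of each site, so after positions 31, 44, 62.
Combined cut positions: 23, 31, 44, 62, 79.
Linear molecule, 5 cuts → 6 fragments:
  1–23 → 23 bp
  24–31 → 8 bp
  32–44 → 13 bp
  45–62 → 18 bp
  63–79 → 17 bp
  80–115 → 36 bp
Sorted largest to smallest: 36, 23, 18, 17, 13, 8 bp.

36, 23, 18, 17, 13, 8 bp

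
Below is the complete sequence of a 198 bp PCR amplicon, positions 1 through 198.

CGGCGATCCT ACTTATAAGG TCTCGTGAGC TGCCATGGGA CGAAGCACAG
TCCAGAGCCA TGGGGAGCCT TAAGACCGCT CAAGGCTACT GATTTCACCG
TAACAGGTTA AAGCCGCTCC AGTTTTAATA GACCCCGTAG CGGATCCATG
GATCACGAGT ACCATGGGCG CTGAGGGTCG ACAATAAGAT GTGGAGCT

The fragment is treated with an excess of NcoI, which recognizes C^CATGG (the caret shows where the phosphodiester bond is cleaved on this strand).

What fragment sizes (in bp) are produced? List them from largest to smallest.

NcoI sites (CCATGG) start at positions 33, 58, 146, 162.
NcoI cuts after the first base of each site, so after positions 33, 58, 146, 162.
Linear molecule, 4 cuts → 5 fragments:
  1–33 → 33 bp
  34–58 → 25 bp
  59–146 → 88 bp
  147–162 → 16 bp
  163–198 → 36 bp
Sorted largest to smallest: 88, 36, 33, 25, 16 bp.

88, 36, 33, 25, 16 bp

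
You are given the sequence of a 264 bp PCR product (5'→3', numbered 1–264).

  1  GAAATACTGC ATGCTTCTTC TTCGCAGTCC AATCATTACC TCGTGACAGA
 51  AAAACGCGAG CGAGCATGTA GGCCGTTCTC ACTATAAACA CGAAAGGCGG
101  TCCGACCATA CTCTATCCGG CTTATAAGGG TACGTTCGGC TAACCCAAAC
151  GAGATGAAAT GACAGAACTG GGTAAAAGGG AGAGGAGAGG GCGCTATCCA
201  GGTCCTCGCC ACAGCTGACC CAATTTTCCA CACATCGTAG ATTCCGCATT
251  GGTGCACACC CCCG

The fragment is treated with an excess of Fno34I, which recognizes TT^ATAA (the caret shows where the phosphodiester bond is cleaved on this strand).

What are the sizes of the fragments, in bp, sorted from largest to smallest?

The Fno34I site (TTATAA) starts at position 122.
Fno34I cuts after base 2 of each site, so after position 123.
Linear molecule, 1 cut → 2 fragments:
  1–123 → 123 bp
  124–264 → 141 bp
Sorted largest to smallest: 141, 123 bp.

141, 123 bp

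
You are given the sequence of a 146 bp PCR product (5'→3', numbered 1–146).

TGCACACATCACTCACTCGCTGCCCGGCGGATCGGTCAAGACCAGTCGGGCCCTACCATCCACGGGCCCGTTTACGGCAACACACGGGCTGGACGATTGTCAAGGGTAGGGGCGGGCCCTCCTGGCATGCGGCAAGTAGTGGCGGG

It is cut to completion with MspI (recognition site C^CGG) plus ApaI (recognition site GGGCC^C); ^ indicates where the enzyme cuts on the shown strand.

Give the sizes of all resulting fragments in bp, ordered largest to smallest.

The MspI site (CCGG) starts at position 24.
MspI cuts after the first base of each site, so after position 24.
ApaI sites (GGGCCC) start at positions 48, 64, 114.
ApaI cuts after base 5 of each site (before the last base), so after positions 52, 68, 118.
Combined cut positions: 24, 52, 68, 118.
Linear molecule, 4 cuts → 5 fragments:
  1–24 → 24 bp
  25–52 → 28 bp
  53–68 → 16 bp
  69–118 → 50 bp
  119–146 → 28 bp
Sorted largest to smallest: 50, 28, 28, 24, 16 bp.

50, 28, 28, 24, 16 bp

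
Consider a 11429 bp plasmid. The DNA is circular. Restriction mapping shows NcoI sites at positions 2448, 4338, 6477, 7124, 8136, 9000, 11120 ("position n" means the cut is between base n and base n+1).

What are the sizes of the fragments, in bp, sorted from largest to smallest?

Circular molecule, 7 cuts → 7 fragments:
  4338 − 2448 = 1890 bp
  6477 − 4338 = 2139 bp
  7124 − 6477 = 647 bp
  8136 − 7124 = 1012 bp
  9000 − 8136 = 864 bp
  11120 − 9000 = 2120 bp
  wrap: 11429 − 11120 + 2448 = 2757 bp
Sorted largest to smallest: 2757, 2139, 2120, 1890, 1012, 864, 647 bp.

2757, 2139, 2120, 1890, 1012, 864, 647 bp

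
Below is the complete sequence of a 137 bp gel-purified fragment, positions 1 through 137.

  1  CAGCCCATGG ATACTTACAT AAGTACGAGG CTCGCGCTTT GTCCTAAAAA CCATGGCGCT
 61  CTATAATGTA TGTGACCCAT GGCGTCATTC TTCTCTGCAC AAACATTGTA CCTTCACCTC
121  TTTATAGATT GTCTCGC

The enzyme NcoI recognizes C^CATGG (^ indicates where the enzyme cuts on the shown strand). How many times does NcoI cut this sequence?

3

CCATGG occurs starting at positions 5, 51, 77.
NcoI cuts at 3 sites.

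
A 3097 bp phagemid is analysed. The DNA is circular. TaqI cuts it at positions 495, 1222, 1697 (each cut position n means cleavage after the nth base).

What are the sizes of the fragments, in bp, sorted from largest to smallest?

1895, 727, 475 bp

Circular molecule, 3 cuts → 3 fragments:
  1222 − 495 = 727 bp
  1697 − 1222 = 475 bp
  wrap: 3097 − 1697 + 495 = 1895 bp
Sorted largest to smallest: 1895, 727, 475 bp.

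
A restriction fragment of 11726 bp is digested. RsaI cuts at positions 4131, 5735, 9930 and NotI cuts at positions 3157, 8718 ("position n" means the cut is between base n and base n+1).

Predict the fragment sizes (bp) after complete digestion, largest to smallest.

Combined cut positions (sorted): 3157, 4131, 5735, 8718, 9930.
Linear molecule, 5 cuts → 6 fragments:
  3157 − 0 = 3157 bp
  4131 − 3157 = 974 bp
  5735 − 4131 = 1604 bp
  8718 − 5735 = 2983 bp
  9930 − 8718 = 1212 bp
  11726 − 9930 = 1796 bp
Sorted largest to smallest: 3157, 2983, 1796, 1604, 1212, 974 bp.

3157, 2983, 1796, 1604, 1212, 974 bp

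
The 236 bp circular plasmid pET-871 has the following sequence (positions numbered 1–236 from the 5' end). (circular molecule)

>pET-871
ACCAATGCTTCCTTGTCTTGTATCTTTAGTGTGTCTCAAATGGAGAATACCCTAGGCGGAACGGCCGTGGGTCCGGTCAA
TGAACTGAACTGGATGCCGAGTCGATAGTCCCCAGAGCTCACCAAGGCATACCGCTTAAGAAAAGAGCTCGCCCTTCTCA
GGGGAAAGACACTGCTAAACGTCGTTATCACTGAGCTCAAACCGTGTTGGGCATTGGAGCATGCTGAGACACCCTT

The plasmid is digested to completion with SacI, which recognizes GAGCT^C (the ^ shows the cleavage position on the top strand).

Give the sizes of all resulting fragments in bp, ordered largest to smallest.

158, 48, 30 bp

SacI sites (GAGCTC) start at positions 115, 145, 193.
SacI cuts after base 5 of each site (before the last base), so after positions 119, 149, 197.
Circular molecule, 3 cuts → 3 fragments:
  120–149 → 30 bp
  150–197 → 48 bp
  198–236 then 1–119 → 39 + 119 = 158 bp
Sorted largest to smallest: 158, 48, 30 bp.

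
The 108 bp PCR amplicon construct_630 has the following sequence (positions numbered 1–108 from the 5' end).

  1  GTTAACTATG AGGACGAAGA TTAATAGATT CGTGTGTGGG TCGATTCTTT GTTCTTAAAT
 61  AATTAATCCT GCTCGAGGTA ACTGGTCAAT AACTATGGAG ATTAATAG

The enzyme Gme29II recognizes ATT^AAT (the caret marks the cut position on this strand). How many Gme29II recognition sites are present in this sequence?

ATTAAT occurs starting at positions 20, 62, 101.
Gme29II cuts at 3 sites.

3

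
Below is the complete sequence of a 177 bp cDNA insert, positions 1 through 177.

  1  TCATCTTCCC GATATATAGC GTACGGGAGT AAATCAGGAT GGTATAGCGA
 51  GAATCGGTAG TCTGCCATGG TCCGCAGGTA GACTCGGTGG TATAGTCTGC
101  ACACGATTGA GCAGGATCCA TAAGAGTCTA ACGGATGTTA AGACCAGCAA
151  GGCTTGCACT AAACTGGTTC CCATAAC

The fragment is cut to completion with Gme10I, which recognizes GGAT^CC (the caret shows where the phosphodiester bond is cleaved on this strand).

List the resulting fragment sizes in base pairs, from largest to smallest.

The Gme10I site (GGATCC) starts at position 114.
Gme10I cuts after base 4 of each site, so after position 117.
Linear molecule, 1 cut → 2 fragments:
  1–117 → 117 bp
  118–177 → 60 bp
Sorted largest to smallest: 117, 60 bp.

117, 60 bp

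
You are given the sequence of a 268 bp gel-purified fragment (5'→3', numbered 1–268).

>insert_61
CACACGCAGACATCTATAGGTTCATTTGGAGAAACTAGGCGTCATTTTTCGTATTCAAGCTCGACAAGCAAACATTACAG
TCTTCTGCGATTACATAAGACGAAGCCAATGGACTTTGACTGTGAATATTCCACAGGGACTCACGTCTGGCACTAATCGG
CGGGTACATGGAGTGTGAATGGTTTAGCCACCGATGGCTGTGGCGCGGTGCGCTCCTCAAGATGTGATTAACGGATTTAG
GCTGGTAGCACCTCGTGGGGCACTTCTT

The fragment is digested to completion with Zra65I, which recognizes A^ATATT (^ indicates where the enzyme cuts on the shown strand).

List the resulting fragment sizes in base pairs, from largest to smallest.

The Zra65I site (AATATT) starts at position 125.
Zra65I cuts after the first base of each site, so after position 125.
Linear molecule, 1 cut → 2 fragments:
  1–125 → 125 bp
  126–268 → 143 bp
Sorted largest to smallest: 143, 125 bp.

143, 125 bp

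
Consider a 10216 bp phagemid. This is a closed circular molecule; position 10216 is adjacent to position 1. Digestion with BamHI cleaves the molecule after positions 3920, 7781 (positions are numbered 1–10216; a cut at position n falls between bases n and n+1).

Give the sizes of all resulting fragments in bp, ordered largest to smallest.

Circular molecule, 2 cuts → 2 fragments:
  7781 − 3920 = 3861 bp
  wrap: 10216 − 7781 + 3920 = 6355 bp
Sorted largest to smallest: 6355, 3861 bp.

6355, 3861 bp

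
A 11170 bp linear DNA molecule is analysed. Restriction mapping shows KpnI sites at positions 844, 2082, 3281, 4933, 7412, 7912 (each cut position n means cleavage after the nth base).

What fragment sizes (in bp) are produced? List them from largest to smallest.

3258, 2479, 1652, 1238, 1199, 844, 500 bp

Linear molecule, 6 cuts → 7 fragments:
  844 − 0 = 844 bp
  2082 − 844 = 1238 bp
  3281 − 2082 = 1199 bp
  4933 − 3281 = 1652 bp
  7412 − 4933 = 2479 bp
  7912 − 7412 = 500 bp
  11170 − 7912 = 3258 bp
Sorted largest to smallest: 3258, 2479, 1652, 1238, 1199, 844, 500 bp.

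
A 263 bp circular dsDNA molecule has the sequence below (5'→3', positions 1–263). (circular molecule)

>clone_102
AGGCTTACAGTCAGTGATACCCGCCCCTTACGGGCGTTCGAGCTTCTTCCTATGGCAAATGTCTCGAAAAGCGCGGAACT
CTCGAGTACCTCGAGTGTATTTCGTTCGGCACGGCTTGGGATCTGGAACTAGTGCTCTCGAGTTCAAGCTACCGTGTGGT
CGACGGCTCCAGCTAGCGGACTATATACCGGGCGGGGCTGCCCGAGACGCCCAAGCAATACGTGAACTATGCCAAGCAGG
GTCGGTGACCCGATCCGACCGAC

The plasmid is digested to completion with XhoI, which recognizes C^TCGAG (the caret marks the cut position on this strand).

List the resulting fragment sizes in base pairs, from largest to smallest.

XhoI sites (CTCGAG) start at positions 81, 90, 137.
XhoI cuts after the first base of each site, so after positions 81, 90, 137.
Circular molecule, 3 cuts → 3 fragments:
  82–90 → 9 bp
  91–137 → 47 bp
  138–263 then 1–81 → 126 + 81 = 207 bp
Sorted largest to smallest: 207, 47, 9 bp.

207, 47, 9 bp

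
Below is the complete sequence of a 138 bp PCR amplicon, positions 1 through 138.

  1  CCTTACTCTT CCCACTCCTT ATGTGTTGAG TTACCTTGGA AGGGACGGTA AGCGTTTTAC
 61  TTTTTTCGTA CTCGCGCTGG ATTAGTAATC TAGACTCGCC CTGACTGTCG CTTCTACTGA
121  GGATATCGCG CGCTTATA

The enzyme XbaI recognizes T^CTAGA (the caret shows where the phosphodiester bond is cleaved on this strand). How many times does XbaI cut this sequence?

TCTAGA occurs starting at position 89.
XbaI cuts at 1 site.

1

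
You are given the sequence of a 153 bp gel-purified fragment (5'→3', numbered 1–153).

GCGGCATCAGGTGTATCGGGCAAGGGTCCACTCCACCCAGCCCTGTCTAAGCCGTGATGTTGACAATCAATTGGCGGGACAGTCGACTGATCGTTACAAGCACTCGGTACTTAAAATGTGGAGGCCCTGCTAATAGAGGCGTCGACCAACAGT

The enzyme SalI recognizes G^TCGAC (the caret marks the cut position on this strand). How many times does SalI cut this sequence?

GTCGAC occurs starting at positions 82, 141.
SalI cuts at 2 sites.

2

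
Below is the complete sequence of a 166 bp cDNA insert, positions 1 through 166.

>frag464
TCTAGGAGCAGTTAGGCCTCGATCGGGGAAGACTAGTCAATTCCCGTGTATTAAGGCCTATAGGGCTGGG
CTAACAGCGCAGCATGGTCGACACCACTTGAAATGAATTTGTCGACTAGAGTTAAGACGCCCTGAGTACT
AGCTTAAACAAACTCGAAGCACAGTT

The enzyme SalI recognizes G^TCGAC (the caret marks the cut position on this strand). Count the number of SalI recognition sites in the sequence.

GTCGAC occurs starting at positions 87, 111.
SalI cuts at 2 sites.

2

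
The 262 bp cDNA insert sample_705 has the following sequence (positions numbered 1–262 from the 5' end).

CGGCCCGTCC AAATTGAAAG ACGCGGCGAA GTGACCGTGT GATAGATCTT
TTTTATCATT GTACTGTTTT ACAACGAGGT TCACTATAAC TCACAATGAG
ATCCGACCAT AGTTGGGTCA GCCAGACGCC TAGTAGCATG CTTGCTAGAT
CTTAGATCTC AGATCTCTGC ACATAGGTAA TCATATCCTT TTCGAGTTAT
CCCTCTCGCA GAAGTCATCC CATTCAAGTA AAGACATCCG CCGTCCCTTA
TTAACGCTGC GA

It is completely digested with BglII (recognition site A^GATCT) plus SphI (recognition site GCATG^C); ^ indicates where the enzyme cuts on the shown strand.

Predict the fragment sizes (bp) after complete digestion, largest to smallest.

101, 96, 44, 7, 7, 7 bp

BglII sites (AGATCT) start at positions 44, 147, 154, 161.
BglII cuts after the first base of each site, so after positions 44, 147, 154, 161.
The SphI site (GCATGC) starts at position 136.
SphI cuts after base 5 of each site (before the last base), so after position 140.
Combined cut positions: 44, 140, 147, 154, 161.
Linear molecule, 5 cuts → 6 fragments:
  1–44 → 44 bp
  45–140 → 96 bp
  141–147 → 7 bp
  148–154 → 7 bp
  155–161 → 7 bp
  162–262 → 101 bp
Sorted largest to smallest: 101, 96, 44, 7, 7, 7 bp.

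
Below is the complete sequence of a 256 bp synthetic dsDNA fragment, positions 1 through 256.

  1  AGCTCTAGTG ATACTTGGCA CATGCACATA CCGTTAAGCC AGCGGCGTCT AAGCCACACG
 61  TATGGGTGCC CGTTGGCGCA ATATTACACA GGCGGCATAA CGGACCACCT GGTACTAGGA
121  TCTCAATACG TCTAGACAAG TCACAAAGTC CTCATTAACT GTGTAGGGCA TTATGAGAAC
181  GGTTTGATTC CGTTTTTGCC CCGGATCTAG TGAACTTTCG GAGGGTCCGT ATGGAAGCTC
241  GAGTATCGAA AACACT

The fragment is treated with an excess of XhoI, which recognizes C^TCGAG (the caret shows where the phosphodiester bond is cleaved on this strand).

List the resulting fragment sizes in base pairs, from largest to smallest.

The XhoI site (CTCGAG) starts at position 238.
XhoI cuts after the first base of each site, so after position 238.
Linear molecule, 1 cut → 2 fragments:
  1–238 → 238 bp
  239–256 → 18 bp
Sorted largest to smallest: 238, 18 bp.

238, 18 bp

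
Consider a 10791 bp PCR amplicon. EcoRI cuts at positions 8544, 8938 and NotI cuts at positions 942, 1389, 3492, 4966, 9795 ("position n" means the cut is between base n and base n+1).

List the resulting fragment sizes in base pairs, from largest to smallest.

Combined cut positions (sorted): 942, 1389, 3492, 4966, 8544, 8938, 9795.
Linear molecule, 7 cuts → 8 fragments:
  942 − 0 = 942 bp
  1389 − 942 = 447 bp
  3492 − 1389 = 2103 bp
  4966 − 3492 = 1474 bp
  8544 − 4966 = 3578 bp
  8938 − 8544 = 394 bp
  9795 − 8938 = 857 bp
  10791 − 9795 = 996 bp
Sorted largest to smallest: 3578, 2103, 1474, 996, 942, 857, 447, 394 bp.

3578, 2103, 1474, 996, 942, 857, 447, 394 bp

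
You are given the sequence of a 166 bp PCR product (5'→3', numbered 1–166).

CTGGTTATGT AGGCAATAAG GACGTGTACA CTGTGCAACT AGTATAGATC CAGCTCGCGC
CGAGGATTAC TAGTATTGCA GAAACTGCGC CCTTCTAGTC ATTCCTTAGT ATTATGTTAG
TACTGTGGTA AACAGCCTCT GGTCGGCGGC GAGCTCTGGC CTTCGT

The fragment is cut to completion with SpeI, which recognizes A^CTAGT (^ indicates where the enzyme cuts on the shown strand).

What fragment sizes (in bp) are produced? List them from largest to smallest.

97, 38, 31 bp

SpeI sites (ACTAGT) start at positions 38, 69.
SpeI cuts after the first base of each site, so after positions 38, 69.
Linear molecule, 2 cuts → 3 fragments:
  1–38 → 38 bp
  39–69 → 31 bp
  70–166 → 97 bp
Sorted largest to smallest: 97, 38, 31 bp.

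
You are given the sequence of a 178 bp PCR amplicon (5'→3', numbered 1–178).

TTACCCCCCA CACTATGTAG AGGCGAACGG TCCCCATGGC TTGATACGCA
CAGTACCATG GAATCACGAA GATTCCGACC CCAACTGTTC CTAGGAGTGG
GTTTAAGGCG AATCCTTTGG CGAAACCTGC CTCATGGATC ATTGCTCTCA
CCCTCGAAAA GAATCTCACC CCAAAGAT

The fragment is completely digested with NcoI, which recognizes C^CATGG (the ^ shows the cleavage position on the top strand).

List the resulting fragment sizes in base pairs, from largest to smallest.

NcoI sites (CCATGG) start at positions 34, 56.
NcoI cuts after the first base of each site, so after positions 34, 56.
Linear molecule, 2 cuts → 3 fragments:
  1–34 → 34 bp
  35–56 → 22 bp
  57–178 → 122 bp
Sorted largest to smallest: 122, 34, 22 bp.

122, 34, 22 bp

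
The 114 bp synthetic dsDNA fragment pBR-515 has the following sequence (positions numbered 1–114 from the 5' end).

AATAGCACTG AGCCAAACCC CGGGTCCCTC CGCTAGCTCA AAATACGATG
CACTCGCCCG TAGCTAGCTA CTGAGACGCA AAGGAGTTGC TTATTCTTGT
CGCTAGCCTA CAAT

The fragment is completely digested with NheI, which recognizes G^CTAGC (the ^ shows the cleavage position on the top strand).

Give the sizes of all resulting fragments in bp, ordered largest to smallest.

NheI sites (GCTAGC) start at positions 32, 63, 102.
NheI cuts after the first base of each site, so after positions 32, 63, 102.
Linear molecule, 3 cuts → 4 fragments:
  1–32 → 32 bp
  33–63 → 31 bp
  64–102 → 39 bp
  103–114 → 12 bp
Sorted largest to smallest: 39, 32, 31, 12 bp.

39, 32, 31, 12 bp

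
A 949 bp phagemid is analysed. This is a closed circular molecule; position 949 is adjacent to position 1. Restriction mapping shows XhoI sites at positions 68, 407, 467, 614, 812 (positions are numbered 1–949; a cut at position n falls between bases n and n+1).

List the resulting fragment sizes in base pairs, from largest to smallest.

Circular molecule, 5 cuts → 5 fragments:
  407 − 68 = 339 bp
  467 − 407 = 60 bp
  614 − 467 = 147 bp
  812 − 614 = 198 bp
  wrap: 949 − 812 + 68 = 205 bp
Sorted largest to smallest: 339, 205, 198, 147, 60 bp.

339, 205, 198, 147, 60 bp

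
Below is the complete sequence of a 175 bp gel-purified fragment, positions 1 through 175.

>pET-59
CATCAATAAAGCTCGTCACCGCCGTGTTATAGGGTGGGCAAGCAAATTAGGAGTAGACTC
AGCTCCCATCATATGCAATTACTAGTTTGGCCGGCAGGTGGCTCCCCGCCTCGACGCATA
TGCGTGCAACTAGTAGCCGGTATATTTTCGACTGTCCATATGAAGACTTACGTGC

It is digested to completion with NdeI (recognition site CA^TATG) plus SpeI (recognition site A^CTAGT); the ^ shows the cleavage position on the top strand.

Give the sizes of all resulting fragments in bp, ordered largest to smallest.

71, 37, 29, 17, 11, 10 bp

NdeI sites (CATATG) start at positions 70, 117, 157.
NdeI cuts after base 2 of each site, so after positions 71, 118, 158.
SpeI sites (ACTAGT) start at positions 81, 129.
SpeI cuts after the first base of each site, so after positions 81, 129.
Combined cut positions: 71, 81, 118, 129, 158.
Linear molecule, 5 cuts → 6 fragments:
  1–71 → 71 bp
  72–81 → 10 bp
  82–118 → 37 bp
  119–129 → 11 bp
  130–158 → 29 bp
  159–175 → 17 bp
Sorted largest to smallest: 71, 37, 29, 17, 11, 10 bp.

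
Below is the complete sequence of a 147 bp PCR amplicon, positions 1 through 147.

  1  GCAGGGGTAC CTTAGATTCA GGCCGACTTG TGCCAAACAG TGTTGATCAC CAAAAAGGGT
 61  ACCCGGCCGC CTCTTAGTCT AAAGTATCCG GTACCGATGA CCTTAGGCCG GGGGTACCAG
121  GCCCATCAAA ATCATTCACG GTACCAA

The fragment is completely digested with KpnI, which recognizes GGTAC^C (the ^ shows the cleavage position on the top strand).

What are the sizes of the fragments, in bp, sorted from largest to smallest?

52, 32, 27, 23, 10, 3 bp

KpnI sites (GGTACC) start at positions 6, 58, 90, 113, 140.
KpnI cuts after base 5 of each site (before the last base), so after positions 10, 62, 94, 117, 144.
Linear molecule, 5 cuts → 6 fragments:
  1–10 → 10 bp
  11–62 → 52 bp
  63–94 → 32 bp
  95–117 → 23 bp
  118–144 → 27 bp
  145–147 → 3 bp
Sorted largest to smallest: 52, 32, 27, 23, 10, 3 bp.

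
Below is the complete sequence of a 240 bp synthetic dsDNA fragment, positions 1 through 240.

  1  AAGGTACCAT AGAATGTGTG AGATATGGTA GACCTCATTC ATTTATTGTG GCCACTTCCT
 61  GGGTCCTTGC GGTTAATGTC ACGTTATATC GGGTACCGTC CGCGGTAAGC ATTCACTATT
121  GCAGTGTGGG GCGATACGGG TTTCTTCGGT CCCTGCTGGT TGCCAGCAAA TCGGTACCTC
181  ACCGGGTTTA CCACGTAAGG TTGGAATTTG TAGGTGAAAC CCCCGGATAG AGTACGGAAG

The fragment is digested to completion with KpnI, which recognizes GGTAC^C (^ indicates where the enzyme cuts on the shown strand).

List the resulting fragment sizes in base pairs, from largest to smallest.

89, 81, 63, 7 bp

KpnI sites (GGTACC) start at positions 3, 92, 173.
KpnI cuts after base 5 of each site (before the last base), so after positions 7, 96, 177.
Linear molecule, 3 cuts → 4 fragments:
  1–7 → 7 bp
  8–96 → 89 bp
  97–177 → 81 bp
  178–240 → 63 bp
Sorted largest to smallest: 89, 81, 63, 7 bp.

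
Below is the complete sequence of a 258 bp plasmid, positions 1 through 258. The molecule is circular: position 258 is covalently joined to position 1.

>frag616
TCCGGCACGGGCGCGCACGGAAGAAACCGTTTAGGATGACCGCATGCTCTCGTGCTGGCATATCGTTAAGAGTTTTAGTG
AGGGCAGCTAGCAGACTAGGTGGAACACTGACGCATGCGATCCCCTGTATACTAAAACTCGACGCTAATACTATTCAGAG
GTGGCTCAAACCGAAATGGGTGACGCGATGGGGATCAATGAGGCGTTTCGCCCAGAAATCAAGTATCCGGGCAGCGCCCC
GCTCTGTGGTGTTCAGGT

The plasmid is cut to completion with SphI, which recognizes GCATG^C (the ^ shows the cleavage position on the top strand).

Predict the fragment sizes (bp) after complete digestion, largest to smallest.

187, 71 bp

SphI sites (GCATGC) start at positions 42, 113.
SphI cuts after base 5 of each site (before the last base), so after positions 46, 117.
Circular molecule, 2 cuts → 2 fragments:
  47–117 → 71 bp
  118–258 then 1–46 → 141 + 46 = 187 bp
Sorted largest to smallest: 187, 71 bp.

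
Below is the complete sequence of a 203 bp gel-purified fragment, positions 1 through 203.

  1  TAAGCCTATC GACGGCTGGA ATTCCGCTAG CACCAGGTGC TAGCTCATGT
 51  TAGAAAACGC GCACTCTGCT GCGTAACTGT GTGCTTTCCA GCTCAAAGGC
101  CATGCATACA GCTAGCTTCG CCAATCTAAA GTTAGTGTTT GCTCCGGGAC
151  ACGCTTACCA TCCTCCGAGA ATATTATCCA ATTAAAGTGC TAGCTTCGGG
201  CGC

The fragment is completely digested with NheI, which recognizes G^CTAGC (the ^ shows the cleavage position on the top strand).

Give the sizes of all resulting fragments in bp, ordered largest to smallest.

78, 72, 26, 14, 13 bp

NheI sites (GCTAGC) start at positions 26, 39, 111, 189.
NheI cuts after the first base of each site, so after positions 26, 39, 111, 189.
Linear molecule, 4 cuts → 5 fragments:
  1–26 → 26 bp
  27–39 → 13 bp
  40–111 → 72 bp
  112–189 → 78 bp
  190–203 → 14 bp
Sorted largest to smallest: 78, 72, 26, 14, 13 bp.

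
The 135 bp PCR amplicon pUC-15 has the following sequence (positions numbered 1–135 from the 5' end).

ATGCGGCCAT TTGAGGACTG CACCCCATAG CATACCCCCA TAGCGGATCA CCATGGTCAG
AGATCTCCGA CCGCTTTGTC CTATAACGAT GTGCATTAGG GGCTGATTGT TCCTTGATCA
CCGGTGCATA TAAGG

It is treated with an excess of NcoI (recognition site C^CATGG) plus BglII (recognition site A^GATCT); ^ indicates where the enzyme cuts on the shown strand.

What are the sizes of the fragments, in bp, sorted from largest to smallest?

The NcoI site (CCATGG) starts at position 51.
NcoI cuts after the first base of each site, so after position 51.
The BglII site (AGATCT) starts at position 61.
BglII cuts after the first base of each site, so after position 61.
Combined cut positions: 51, 61.
Linear molecule, 2 cuts → 3 fragments:
  1–51 → 51 bp
  52–61 → 10 bp
  62–135 → 74 bp
Sorted largest to smallest: 74, 51, 10 bp.

74, 51, 10 bp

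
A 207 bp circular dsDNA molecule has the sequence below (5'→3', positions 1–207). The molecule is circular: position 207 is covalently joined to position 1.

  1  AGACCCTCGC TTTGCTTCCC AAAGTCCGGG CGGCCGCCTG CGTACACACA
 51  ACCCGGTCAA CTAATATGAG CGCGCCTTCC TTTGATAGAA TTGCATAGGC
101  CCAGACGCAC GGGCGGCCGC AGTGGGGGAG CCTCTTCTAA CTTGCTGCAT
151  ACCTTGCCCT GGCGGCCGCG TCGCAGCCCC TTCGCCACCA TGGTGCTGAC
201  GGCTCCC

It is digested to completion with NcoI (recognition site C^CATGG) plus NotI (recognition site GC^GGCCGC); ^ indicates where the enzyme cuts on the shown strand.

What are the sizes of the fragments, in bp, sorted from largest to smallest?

The NcoI site (CCATGG) starts at position 188.
NcoI cuts after the first base of each site, so after position 188.
NotI sites (GCGGCCGC) start at positions 30, 113, 162.
NotI cuts after base 2 of each site, so after positions 31, 114, 163.
Combined cut positions: 31, 114, 163, 188.
Circular molecule, 4 cuts → 4 fragments:
  32–114 → 83 bp
  115–163 → 49 bp
  164–188 → 25 bp
  189–207 then 1–31 → 19 + 31 = 50 bp
Sorted largest to smallest: 83, 50, 49, 25 bp.

83, 50, 49, 25 bp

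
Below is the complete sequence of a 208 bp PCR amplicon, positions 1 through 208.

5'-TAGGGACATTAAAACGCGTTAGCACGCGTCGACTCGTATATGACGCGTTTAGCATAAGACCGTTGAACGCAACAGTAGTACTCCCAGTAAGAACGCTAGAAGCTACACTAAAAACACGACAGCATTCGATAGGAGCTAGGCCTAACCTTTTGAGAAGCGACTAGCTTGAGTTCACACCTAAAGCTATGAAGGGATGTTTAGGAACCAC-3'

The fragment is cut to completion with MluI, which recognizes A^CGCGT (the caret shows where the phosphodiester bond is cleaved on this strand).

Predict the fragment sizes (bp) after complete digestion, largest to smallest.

MluI sites (ACGCGT) start at positions 14, 24, 43.
MluI cuts after the first base of each site, so after positions 14, 24, 43.
Linear molecule, 3 cuts → 4 fragments:
  1–14 → 14 bp
  15–24 → 10 bp
  25–43 → 19 bp
  44–208 → 165 bp
Sorted largest to smallest: 165, 19, 14, 10 bp.

165, 19, 14, 10 bp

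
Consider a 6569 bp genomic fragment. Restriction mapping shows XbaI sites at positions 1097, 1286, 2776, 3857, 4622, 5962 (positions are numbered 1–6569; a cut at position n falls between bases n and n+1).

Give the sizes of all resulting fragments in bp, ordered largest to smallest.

Linear molecule, 6 cuts → 7 fragments:
  1097 − 0 = 1097 bp
  1286 − 1097 = 189 bp
  2776 − 1286 = 1490 bp
  3857 − 2776 = 1081 bp
  4622 − 3857 = 765 bp
  5962 − 4622 = 1340 bp
  6569 − 5962 = 607 bp
Sorted largest to smallest: 1490, 1340, 1097, 1081, 765, 607, 189 bp.

1490, 1340, 1097, 1081, 765, 607, 189 bp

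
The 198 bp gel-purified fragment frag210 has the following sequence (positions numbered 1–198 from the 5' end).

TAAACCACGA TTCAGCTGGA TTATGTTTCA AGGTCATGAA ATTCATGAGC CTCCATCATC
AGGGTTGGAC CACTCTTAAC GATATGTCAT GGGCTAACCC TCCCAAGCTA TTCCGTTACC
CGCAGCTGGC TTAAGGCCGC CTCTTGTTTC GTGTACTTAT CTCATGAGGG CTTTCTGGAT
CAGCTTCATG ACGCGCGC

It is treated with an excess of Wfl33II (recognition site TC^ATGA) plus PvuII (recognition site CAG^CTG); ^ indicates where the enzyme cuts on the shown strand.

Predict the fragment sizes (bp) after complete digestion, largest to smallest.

Wfl33II sites (TCATGA) start at positions 34, 43, 162, 186.
Wfl33II cuts after base 2 of each site, so after positions 35, 44, 163, 187.
PvuII sites (CAGCTG) start at positions 13, 123.
PvuII cuts after base 3 of each site, so after positions 15, 125.
Combined cut positions: 15, 35, 44, 125, 163, 187.
Linear molecule, 6 cuts → 7 fragments:
  1–15 → 15 bp
  16–35 → 20 bp
  36–44 → 9 bp
  45–125 → 81 bp
  126–163 → 38 bp
  164–187 → 24 bp
  188–198 → 11 bp
Sorted largest to smallest: 81, 38, 24, 20, 15, 11, 9 bp.

81, 38, 24, 20, 15, 11, 9 bp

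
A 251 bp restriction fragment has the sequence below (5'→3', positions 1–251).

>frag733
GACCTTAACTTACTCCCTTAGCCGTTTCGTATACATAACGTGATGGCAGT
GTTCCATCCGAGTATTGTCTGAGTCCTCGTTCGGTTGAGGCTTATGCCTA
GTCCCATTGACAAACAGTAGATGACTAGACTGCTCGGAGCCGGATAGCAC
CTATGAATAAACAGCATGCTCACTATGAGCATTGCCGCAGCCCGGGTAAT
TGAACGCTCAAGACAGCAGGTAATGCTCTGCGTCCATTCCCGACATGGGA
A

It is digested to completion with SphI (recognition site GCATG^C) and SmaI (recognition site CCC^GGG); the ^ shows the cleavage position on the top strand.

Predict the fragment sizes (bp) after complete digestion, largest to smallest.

The SphI site (GCATGC) starts at position 164.
SphI cuts after base 5 of each site (before the last base), so after position 168.
The SmaI site (CCCGGG) starts at position 191.
SmaI cuts after base 3 of each site, so after position 193.
Combined cut positions: 168, 193.
Linear molecule, 2 cuts → 3 fragments:
  1–168 → 168 bp
  169–193 → 25 bp
  194–251 → 58 bp
Sorted largest to smallest: 168, 58, 25 bp.

168, 58, 25 bp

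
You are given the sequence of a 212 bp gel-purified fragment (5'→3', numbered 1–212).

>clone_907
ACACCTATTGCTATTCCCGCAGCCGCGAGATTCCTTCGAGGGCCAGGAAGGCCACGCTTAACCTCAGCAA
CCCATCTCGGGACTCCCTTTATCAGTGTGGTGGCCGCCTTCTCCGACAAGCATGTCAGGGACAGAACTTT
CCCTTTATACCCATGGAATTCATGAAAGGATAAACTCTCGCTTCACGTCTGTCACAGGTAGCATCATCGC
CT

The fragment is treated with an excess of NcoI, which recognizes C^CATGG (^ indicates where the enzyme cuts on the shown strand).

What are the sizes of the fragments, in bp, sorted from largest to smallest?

The NcoI site (CCATGG) starts at position 151.
NcoI cuts after the first base of each site, so after position 151.
Linear molecule, 1 cut → 2 fragments:
  1–151 → 151 bp
  152–212 → 61 bp
Sorted largest to smallest: 151, 61 bp.

151, 61 bp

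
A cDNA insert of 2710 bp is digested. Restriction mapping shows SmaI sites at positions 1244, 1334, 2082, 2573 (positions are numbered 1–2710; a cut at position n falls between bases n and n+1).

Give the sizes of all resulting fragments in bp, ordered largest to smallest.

Linear molecule, 4 cuts → 5 fragments:
  1244 − 0 = 1244 bp
  1334 − 1244 = 90 bp
  2082 − 1334 = 748 bp
  2573 − 2082 = 491 bp
  2710 − 2573 = 137 bp
Sorted largest to smallest: 1244, 748, 491, 137, 90 bp.

1244, 748, 491, 137, 90 bp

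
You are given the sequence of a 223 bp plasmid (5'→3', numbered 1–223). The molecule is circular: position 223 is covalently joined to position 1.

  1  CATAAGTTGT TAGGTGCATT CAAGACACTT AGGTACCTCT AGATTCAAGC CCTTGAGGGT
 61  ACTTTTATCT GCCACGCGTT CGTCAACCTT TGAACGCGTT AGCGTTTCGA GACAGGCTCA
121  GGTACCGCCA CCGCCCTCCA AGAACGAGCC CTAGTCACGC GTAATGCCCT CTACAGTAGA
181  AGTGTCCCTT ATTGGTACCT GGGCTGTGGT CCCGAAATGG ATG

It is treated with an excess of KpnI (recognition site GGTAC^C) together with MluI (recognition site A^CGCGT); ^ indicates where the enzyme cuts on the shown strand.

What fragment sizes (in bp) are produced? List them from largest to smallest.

KpnI sites (GGTACC) start at positions 32, 121, 194.
KpnI cuts after base 5 of each site (before the last base), so after positions 36, 125, 198.
MluI sites (ACGCGT) start at positions 74, 94, 157.
MluI cuts after the first base of each site, so after positions 74, 94, 157.
Combined cut positions: 36, 74, 94, 125, 157, 198.
Circular molecule, 6 cuts → 6 fragments:
  37–74 → 38 bp
  75–94 → 20 bp
  95–125 → 31 bp
  126–157 → 32 bp
  158–198 → 41 bp
  199–223 then 1–36 → 25 + 36 = 61 bp
Sorted largest to smallest: 61, 41, 38, 32, 31, 20 bp.

61, 41, 38, 32, 31, 20 bp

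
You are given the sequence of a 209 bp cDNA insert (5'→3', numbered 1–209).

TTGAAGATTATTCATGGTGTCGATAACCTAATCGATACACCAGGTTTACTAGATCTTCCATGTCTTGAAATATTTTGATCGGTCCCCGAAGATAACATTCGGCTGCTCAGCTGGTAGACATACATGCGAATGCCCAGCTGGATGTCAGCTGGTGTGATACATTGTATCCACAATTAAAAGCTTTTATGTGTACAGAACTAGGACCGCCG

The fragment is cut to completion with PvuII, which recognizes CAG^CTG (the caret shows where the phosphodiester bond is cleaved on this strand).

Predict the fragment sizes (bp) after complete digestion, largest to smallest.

110, 61, 27, 11 bp

PvuII sites (CAGCTG) start at positions 108, 135, 146.
PvuII cuts after base 3 of each site, so after positions 110, 137, 148.
Linear molecule, 3 cuts → 4 fragments:
  1–110 → 110 bp
  111–137 → 27 bp
  138–148 → 11 bp
  149–209 → 61 bp
Sorted largest to smallest: 110, 61, 27, 11 bp.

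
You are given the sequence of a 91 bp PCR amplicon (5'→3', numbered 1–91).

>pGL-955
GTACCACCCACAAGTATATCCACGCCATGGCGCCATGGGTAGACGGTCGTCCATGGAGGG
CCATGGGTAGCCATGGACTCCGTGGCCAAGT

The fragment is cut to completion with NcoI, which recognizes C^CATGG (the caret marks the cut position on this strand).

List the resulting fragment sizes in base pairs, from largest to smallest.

25, 20, 18, 10, 10, 8 bp

NcoI sites (CCATGG) start at positions 25, 33, 51, 61, 71.
NcoI cuts after the first base of each site, so after positions 25, 33, 51, 61, 71.
Linear molecule, 5 cuts → 6 fragments:
  1–25 → 25 bp
  26–33 → 8 bp
  34–51 → 18 bp
  52–61 → 10 bp
  62–71 → 10 bp
  72–91 → 20 bp
Sorted largest to smallest: 25, 20, 18, 10, 10, 8 bp.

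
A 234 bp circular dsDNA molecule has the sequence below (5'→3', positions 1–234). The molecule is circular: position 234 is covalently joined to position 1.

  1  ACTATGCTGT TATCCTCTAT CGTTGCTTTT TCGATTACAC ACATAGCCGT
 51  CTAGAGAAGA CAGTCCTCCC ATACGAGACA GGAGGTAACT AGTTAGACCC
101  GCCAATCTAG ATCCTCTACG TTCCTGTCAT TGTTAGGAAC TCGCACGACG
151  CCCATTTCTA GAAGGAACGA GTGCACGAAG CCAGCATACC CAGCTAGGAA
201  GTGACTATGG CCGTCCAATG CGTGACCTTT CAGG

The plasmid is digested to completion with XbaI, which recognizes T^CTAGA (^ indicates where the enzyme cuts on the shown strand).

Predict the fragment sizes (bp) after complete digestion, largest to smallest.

127, 56, 51 bp

XbaI sites (TCTAGA) start at positions 50, 106, 157.
XbaI cuts after the first base of each site, so after positions 50, 106, 157.
Circular molecule, 3 cuts → 3 fragments:
  51–106 → 56 bp
  107–157 → 51 bp
  158–234 then 1–50 → 77 + 50 = 127 bp
Sorted largest to smallest: 127, 56, 51 bp.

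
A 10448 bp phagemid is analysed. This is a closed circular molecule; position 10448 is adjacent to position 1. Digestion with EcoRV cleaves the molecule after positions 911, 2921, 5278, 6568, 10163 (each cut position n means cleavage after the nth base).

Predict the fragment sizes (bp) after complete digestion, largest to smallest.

Circular molecule, 5 cuts → 5 fragments:
  2921 − 911 = 2010 bp
  5278 − 2921 = 2357 bp
  6568 − 5278 = 1290 bp
  10163 − 6568 = 3595 bp
  wrap: 10448 − 10163 + 911 = 1196 bp
Sorted largest to smallest: 3595, 2357, 2010, 1290, 1196 bp.

3595, 2357, 2010, 1290, 1196 bp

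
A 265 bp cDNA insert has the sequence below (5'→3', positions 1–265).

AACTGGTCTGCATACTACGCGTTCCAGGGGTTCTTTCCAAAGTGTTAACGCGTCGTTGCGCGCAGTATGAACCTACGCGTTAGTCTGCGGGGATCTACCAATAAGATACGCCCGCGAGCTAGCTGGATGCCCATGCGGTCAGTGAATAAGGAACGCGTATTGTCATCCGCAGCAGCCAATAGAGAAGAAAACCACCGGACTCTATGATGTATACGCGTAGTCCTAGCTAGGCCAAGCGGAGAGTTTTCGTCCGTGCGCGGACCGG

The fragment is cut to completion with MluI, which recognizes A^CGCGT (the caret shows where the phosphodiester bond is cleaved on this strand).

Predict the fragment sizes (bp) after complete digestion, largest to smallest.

78, 60, 52, 31, 27, 17 bp

MluI sites (ACGCGT) start at positions 17, 48, 75, 153, 213.
MluI cuts after the first base of each site, so after positions 17, 48, 75, 153, 213.
Linear molecule, 5 cuts → 6 fragments:
  1–17 → 17 bp
  18–48 → 31 bp
  49–75 → 27 bp
  76–153 → 78 bp
  154–213 → 60 bp
  214–265 → 52 bp
Sorted largest to smallest: 78, 60, 52, 31, 27, 17 bp.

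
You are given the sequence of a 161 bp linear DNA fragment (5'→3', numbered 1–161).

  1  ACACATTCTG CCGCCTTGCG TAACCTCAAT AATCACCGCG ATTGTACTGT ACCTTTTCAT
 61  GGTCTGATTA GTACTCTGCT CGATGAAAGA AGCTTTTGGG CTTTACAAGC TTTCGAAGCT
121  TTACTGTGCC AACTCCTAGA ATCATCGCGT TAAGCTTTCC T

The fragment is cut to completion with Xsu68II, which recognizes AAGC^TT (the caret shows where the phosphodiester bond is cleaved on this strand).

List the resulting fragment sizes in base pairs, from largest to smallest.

Xsu68II sites (AAGCTT) start at positions 90, 107, 116, 152.
Xsu68II cuts after base 4 of each site, so after positions 93, 110, 119, 155.
Linear molecule, 4 cuts → 5 fragments:
  1–93 → 93 bp
  94–110 → 17 bp
  111–119 → 9 bp
  120–155 → 36 bp
  156–161 → 6 bp
Sorted largest to smallest: 93, 36, 17, 9, 6 bp.

93, 36, 17, 9, 6 bp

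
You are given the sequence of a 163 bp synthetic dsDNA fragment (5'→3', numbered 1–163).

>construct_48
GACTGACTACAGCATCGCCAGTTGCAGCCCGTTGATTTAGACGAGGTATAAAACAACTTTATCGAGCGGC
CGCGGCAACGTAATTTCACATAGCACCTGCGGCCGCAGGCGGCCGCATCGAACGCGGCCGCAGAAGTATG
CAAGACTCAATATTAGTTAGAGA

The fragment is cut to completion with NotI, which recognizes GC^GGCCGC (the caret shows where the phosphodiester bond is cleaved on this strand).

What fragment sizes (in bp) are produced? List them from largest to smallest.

67, 38, 33, 15, 10 bp

NotI sites (GCGGCCGC) start at positions 66, 99, 109, 124.
NotI cuts after base 2 of each site, so after positions 67, 100, 110, 125.
Linear molecule, 4 cuts → 5 fragments:
  1–67 → 67 bp
  68–100 → 33 bp
  101–110 → 10 bp
  111–125 → 15 bp
  126–163 → 38 bp
Sorted largest to smallest: 67, 38, 33, 15, 10 bp.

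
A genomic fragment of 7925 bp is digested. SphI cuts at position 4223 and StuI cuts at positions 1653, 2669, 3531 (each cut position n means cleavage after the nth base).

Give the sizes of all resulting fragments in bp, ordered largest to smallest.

Combined cut positions (sorted): 1653, 2669, 3531, 4223.
Linear molecule, 4 cuts → 5 fragments:
  1653 − 0 = 1653 bp
  2669 − 1653 = 1016 bp
  3531 − 2669 = 862 bp
  4223 − 3531 = 692 bp
  7925 − 4223 = 3702 bp
Sorted largest to smallest: 3702, 1653, 1016, 862, 692 bp.

3702, 1653, 1016, 862, 692 bp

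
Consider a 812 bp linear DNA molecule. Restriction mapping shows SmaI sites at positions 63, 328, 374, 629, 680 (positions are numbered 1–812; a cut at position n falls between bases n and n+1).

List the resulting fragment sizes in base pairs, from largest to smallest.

265, 255, 132, 63, 51, 46 bp

Linear molecule, 5 cuts → 6 fragments:
  63 − 0 = 63 bp
  328 − 63 = 265 bp
  374 − 328 = 46 bp
  629 − 374 = 255 bp
  680 − 629 = 51 bp
  812 − 680 = 132 bp
Sorted largest to smallest: 265, 255, 132, 63, 51, 46 bp.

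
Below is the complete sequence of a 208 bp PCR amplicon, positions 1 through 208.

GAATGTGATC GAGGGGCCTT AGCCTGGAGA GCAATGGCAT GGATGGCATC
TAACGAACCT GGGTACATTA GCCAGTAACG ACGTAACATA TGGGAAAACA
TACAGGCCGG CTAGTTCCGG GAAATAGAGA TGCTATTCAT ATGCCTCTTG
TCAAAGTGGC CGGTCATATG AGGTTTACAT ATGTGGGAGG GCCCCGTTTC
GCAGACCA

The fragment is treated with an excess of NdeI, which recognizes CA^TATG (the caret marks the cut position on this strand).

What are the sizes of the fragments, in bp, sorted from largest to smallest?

88, 51, 29, 27, 13 bp

NdeI sites (CATATG) start at positions 87, 138, 165, 178.
NdeI cuts after base 2 of each site, so after positions 88, 139, 166, 179.
Linear molecule, 4 cuts → 5 fragments:
  1–88 → 88 bp
  89–139 → 51 bp
  140–166 → 27 bp
  167–179 → 13 bp
  180–208 → 29 bp
Sorted largest to smallest: 88, 51, 29, 27, 13 bp.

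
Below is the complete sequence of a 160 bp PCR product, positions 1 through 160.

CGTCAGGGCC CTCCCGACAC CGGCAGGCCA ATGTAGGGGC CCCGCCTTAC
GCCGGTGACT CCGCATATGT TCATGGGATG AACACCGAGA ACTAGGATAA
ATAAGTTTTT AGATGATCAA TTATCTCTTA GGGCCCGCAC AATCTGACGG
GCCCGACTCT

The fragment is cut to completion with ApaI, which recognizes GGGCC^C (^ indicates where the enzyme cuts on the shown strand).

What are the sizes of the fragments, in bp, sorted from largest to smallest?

ApaI sites (GGGCCC) start at positions 6, 37, 131, 149.
ApaI cuts after base 5 of each site (before the last base), so after positions 10, 41, 135, 153.
Linear molecule, 4 cuts → 5 fragments:
  1–10 → 10 bp
  11–41 → 31 bp
  42–135 → 94 bp
  136–153 → 18 bp
  154–160 → 7 bp
Sorted largest to smallest: 94, 31, 18, 10, 7 bp.

94, 31, 18, 10, 7 bp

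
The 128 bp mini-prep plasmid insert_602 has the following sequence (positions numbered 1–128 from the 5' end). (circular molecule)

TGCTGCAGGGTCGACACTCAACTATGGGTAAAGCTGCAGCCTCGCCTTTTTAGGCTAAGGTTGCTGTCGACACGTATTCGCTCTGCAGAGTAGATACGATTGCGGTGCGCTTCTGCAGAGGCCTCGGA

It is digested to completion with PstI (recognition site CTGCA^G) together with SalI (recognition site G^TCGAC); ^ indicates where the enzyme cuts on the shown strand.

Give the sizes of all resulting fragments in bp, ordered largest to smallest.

PstI sites (CTGCAG) start at positions 3, 34, 83, 113.
PstI cuts after base 5 of each site (before the last base), so after positions 7, 38, 87, 117.
SalI sites (GTCGAC) start at positions 10, 66.
SalI cuts after the first base of each site, so after positions 10, 66.
Combined cut positions: 7, 10, 38, 66, 87, 117.
Circular molecule, 6 cuts → 6 fragments:
  8–10 → 3 bp
  11–38 → 28 bp
  39–66 → 28 bp
  67–87 → 21 bp
  88–117 → 30 bp
  118–128 then 1–7 → 11 + 7 = 18 bp
Sorted largest to smallest: 30, 28, 28, 21, 18, 3 bp.

30, 28, 28, 21, 18, 3 bp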